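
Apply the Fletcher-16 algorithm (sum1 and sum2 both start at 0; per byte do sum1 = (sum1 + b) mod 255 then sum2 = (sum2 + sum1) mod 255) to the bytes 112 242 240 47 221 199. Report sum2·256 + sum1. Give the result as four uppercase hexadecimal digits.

Running sums (mod 255):
  after byte 0 (112): sum1=112, sum2=112
  after byte 1 (242): sum1=99, sum2=211
  after byte 2 (240): sum1=84, sum2=40
  after byte 3 (47): sum1=131, sum2=171
  after byte 4 (221): sum1=97, sum2=13
  after byte 5 (199): sum1=41, sum2=54
Checksum = sum2·256 + sum1 = 54·256 + 41 = 13865 = 0x3629.

3629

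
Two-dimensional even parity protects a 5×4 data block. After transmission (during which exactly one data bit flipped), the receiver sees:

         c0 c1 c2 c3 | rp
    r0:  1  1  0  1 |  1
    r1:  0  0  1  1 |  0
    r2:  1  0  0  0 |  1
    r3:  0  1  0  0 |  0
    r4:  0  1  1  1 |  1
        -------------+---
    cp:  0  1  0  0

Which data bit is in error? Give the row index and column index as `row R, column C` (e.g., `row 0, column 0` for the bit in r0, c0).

Recompute each row's even parity and compare to rp:
  r0: data parity 1, sent rp 1 → ok
  r1: data parity 0, sent rp 0 → ok
  r2: data parity 1, sent rp 1 → ok
  r3: data parity 1, sent rp 0 → mismatch
  r4: data parity 1, sent rp 1 → ok
Recompute each column's even parity and compare to cp:
  c0: data parity 0, sent cp 0 → ok
  c1: data parity 1, sent cp 1 → ok
  c2: data parity 0, sent cp 0 → ok
  c3: data parity 1, sent cp 0 → mismatch
Exactly one row (r3) and one column (c3) fail → the flipped bit is at their intersection.

row 3, column 3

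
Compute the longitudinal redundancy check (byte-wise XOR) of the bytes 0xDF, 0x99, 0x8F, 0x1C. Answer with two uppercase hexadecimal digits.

XOR the bytes together:
  start with 0xDF
  0xDF ⊕ 0x99 = 0x46
  0x46 ⊕ 0x8F = 0xC9
  0xC9 ⊕ 0x1C = 0xD5

D5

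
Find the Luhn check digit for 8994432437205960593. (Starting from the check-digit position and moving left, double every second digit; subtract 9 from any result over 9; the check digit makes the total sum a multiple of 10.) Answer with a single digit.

6

Partial digits right→left: 3 9 5 0 6 9 5 0 2 7 3 4 2 3 4 4 9 9 8
Double every second digit counting from the check-digit position (so the 1st, 3rd, 5th, ... of the partial from the right).
  doubled (with −9 where >9): 6 1 3 1 4 6 4 8 9 7 → sum 49
  kept as-is: 9 0 9 0 7 4 3 4 9 → sum 45
Total = 49 + 45 = 94.
Check digit = (10 − (94 mod 10)) mod 10 = 6.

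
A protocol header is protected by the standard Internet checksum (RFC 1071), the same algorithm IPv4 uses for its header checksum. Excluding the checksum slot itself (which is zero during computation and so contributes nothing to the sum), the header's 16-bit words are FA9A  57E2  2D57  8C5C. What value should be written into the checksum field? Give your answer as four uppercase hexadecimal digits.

One's-complement addition (fold any carry out of bit 15 back into bit 0):
  0xFA9A + 0x57E2 = 0x1527C → wrap carry → 0x527D
  0x527D + 0x2D57 = 0x07FD4
  0x7FD4 + 0x8C5C = 0x10C30 → wrap carry → 0x0C31
One's-complement sum = 0x0C31.
Checksum = ~0x0C31 & 0xFFFF = 0xF3CE.

F3CE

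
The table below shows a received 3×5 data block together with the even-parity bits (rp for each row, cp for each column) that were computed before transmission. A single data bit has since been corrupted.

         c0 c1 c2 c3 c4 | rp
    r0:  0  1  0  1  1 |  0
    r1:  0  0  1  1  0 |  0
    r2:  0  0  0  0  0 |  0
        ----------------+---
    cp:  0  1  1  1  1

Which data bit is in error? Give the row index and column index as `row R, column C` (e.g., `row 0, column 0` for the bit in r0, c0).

row 0, column 3

Recompute each row's even parity and compare to rp:
  r0: data parity 1, sent rp 0 → mismatch
  r1: data parity 0, sent rp 0 → ok
  r2: data parity 0, sent rp 0 → ok
Recompute each column's even parity and compare to cp:
  c0: data parity 0, sent cp 0 → ok
  c1: data parity 1, sent cp 1 → ok
  c2: data parity 1, sent cp 1 → ok
  c3: data parity 0, sent cp 1 → mismatch
  c4: data parity 1, sent cp 1 → ok
Exactly one row (r0) and one column (c3) fail → the flipped bit is at their intersection.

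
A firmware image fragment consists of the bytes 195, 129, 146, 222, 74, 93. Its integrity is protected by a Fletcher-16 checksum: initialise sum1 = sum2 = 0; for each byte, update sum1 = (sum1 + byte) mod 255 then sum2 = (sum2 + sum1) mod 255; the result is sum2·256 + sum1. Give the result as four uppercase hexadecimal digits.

F65E

Running sums (mod 255):
  after byte 0 (195): sum1=195, sum2=195
  after byte 1 (129): sum1=69, sum2=9
  after byte 2 (146): sum1=215, sum2=224
  after byte 3 (222): sum1=182, sum2=151
  after byte 4 (74): sum1=1, sum2=152
  after byte 5 (93): sum1=94, sum2=246
Checksum = sum2·256 + sum1 = 246·256 + 94 = 63070 = 0xF65E.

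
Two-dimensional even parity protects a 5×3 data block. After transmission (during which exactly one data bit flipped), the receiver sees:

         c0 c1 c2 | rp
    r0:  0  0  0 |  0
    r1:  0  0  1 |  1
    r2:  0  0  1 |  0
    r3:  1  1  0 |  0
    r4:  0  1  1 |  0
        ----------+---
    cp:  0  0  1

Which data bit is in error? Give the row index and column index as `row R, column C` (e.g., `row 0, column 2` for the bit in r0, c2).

row 2, column 0

Recompute each row's even parity and compare to rp:
  r0: data parity 0, sent rp 0 → ok
  r1: data parity 1, sent rp 1 → ok
  r2: data parity 1, sent rp 0 → mismatch
  r3: data parity 0, sent rp 0 → ok
  r4: data parity 0, sent rp 0 → ok
Recompute each column's even parity and compare to cp:
  c0: data parity 1, sent cp 0 → mismatch
  c1: data parity 0, sent cp 0 → ok
  c2: data parity 1, sent cp 1 → ok
Exactly one row (r2) and one column (c0) fail → the flipped bit is at their intersection.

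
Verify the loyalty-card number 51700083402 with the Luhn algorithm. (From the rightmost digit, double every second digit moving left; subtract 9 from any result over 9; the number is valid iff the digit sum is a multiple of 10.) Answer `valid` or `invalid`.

From the right, keep odd positions and double even positions (subtract 9 from any doubled value over 9):
  doubled (positions 2,4,...): 0 6 0 0 2 → sum 8
  kept (positions 1,3,...): 2 4 8 0 7 5 → sum 26
Total = 34.
34 mod 10 = 4, so the number is invalid.

invalid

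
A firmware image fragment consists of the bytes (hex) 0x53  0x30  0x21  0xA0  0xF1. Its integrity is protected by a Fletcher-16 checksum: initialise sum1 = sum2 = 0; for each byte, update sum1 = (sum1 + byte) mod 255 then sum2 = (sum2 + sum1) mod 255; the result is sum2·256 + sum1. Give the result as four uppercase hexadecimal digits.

F737

Running sums (mod 255):
  after byte 0 (0x53): sum1=83, sum2=83
  after byte 1 (0x30): sum1=131, sum2=214
  after byte 2 (0x21): sum1=164, sum2=123
  after byte 3 (0xA0): sum1=69, sum2=192
  after byte 4 (0xF1): sum1=55, sum2=247
Checksum = sum2·256 + sum1 = 247·256 + 55 = 63287 = 0xF737.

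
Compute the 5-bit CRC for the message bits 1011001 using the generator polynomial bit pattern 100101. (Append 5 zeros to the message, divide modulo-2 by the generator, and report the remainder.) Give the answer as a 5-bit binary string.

10101

Append 5 zeros: 101100100000. Divide by 100101 (XOR where the leading bit is 1):
  pos 0: 101100 XOR 100101 = 001001
  pos 2: 100110 XOR 100101 = 000011
  pos 6: 110000 XOR 100101 = 010101
Remainder (last 5 bits) = 10101. This is the CRC / FCS.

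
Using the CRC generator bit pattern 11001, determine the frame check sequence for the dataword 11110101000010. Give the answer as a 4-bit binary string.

1001

Append 4 zeros: 111101010000100000. Divide by 11001 (XOR where the leading bit is 1):
  pos 0: 11110 XOR 11001 = 00111
  pos 2: 11110 XOR 11001 = 00111
  pos 4: 11110 XOR 11001 = 00111
  pos 6: 11100 XOR 11001 = 00101
  pos 8: 10101 XOR 11001 = 01100
  pos 9: 11000 XOR 11001 = 00001
  pos 13: 10000 XOR 11001 = 01001
Remainder (last 4 bits) = 1001. This is the CRC / FCS.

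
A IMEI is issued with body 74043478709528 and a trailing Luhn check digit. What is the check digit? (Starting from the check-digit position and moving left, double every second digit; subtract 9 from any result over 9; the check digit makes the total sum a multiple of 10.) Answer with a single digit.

Partial digits right→left: 8 2 5 9 0 7 8 7 4 3 4 0 4 7
Double every second digit counting from the check-digit position (so the 1st, 3rd, 5th, ... of the partial from the right).
  doubled (with −9 where >9): 7 1 0 7 8 8 8 → sum 39
  kept as-is: 2 9 7 7 3 0 7 → sum 35
Total = 39 + 35 = 74.
Check digit = (10 − (74 mod 10)) mod 10 = 6.

6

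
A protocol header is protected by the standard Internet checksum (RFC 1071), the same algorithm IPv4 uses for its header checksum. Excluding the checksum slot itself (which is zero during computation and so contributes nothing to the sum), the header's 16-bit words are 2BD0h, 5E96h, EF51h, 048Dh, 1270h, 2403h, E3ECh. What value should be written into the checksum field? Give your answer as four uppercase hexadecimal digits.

One's-complement addition (fold any carry out of bit 15 back into bit 0):
  0x2BD0 + 0x5E96 = 0x08A66
  0x8A66 + 0xEF51 = 0x179B7 → wrap carry → 0x79B8
  0x79B8 + 0x048D = 0x07E45
  0x7E45 + 0x1270 = 0x090B5
  0x90B5 + 0x2403 = 0x0B4B8
  0xB4B8 + 0xE3EC = 0x198A4 → wrap carry → 0x98A5
One's-complement sum = 0x98A5.
Checksum = ~0x98A5 & 0xFFFF = 0x675A.

675A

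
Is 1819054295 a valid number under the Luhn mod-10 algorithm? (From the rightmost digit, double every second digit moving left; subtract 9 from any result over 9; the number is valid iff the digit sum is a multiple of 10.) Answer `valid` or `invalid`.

From the right, keep odd positions and double even positions (subtract 9 from any doubled value over 9):
  doubled (positions 2,4,...): 9 8 0 2 2 → sum 21
  kept (positions 1,3,...): 5 2 5 9 8 → sum 29
Total = 50.
50 mod 10 = 0, so the number is valid.

valid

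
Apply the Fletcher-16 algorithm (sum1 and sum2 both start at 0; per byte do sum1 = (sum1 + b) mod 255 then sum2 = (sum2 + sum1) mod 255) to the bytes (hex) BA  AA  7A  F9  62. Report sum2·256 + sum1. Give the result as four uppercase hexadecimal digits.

163C

Running sums (mod 255):
  after byte 0 (BA): sum1=186, sum2=186
  after byte 1 (AA): sum1=101, sum2=32
  after byte 2 (7A): sum1=223, sum2=0
  after byte 3 (F9): sum1=217, sum2=217
  after byte 4 (62): sum1=60, sum2=22
Checksum = sum2·256 + sum1 = 22·256 + 60 = 5692 = 0x163C.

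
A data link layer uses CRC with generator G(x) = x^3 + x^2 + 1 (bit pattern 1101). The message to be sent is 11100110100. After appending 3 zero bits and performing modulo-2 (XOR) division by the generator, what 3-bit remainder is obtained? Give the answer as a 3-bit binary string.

Append 3 zeros: 11100110100000. Divide by 1101 (XOR where the leading bit is 1):
  pos 0: 1110 XOR 1101 = 0011
  pos 2: 1101 XOR 1101 = 0000
  pos 6: 1010 XOR 1101 = 0111
  pos 7: 1110 XOR 1101 = 0011
  pos 9: 1100 XOR 1101 = 0001
Remainder (last 3 bits) = 010. This is the CRC / FCS.

010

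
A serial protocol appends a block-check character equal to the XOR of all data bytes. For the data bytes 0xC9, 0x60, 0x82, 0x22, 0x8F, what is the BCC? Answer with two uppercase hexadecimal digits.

XOR the bytes together:
  start with 0xC9
  0xC9 ⊕ 0x60 = 0xA9
  0xA9 ⊕ 0x82 = 0x2B
  0x2B ⊕ 0x22 = 0x09
  0x09 ⊕ 0x8F = 0x86

86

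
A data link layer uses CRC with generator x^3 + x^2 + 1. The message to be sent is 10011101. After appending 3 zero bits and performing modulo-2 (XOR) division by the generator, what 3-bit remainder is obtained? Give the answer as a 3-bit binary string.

100

Append 3 zeros: 10011101000. Divide by 1101 (XOR where the leading bit is 1):
  pos 0: 1001 XOR 1101 = 0100
  pos 1: 1001 XOR 1101 = 0100
  pos 2: 1001 XOR 1101 = 0100
  pos 3: 1000 XOR 1101 = 0101
  pos 4: 1011 XOR 1101 = 0110
  pos 5: 1100 XOR 1101 = 0001
Remainder (last 3 bits) = 100. This is the CRC / FCS.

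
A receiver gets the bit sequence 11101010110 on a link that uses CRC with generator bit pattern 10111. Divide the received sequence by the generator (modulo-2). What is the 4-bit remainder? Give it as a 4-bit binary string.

Modulo-2 division of 11101010110 by 10111:
  pos 0: 11101 XOR 10111 = 01010
  pos 1: 10100 XOR 10111 = 00011
  pos 4: 11101 XOR 10111 = 01010
  pos 5: 10101 XOR 10111 = 00010
Remainder = 0100 (nonzero — an error is detected).

0100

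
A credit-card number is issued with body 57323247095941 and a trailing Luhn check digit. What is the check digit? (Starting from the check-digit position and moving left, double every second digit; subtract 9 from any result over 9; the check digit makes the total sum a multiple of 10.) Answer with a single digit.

8

Partial digits right→left: 1 4 9 5 9 0 7 4 2 3 2 3 7 5
Double every second digit counting from the check-digit position (so the 1st, 3rd, 5th, ... of the partial from the right).
  doubled (with −9 where >9): 2 9 9 5 4 4 5 → sum 38
  kept as-is: 4 5 0 4 3 3 5 → sum 24
Total = 38 + 24 = 62.
Check digit = (10 − (62 mod 10)) mod 10 = 8.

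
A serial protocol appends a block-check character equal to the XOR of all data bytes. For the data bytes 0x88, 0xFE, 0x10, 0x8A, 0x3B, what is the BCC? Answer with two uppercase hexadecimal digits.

XOR the bytes together:
  start with 0x88
  0x88 ⊕ 0xFE = 0x76
  0x76 ⊕ 0x10 = 0x66
  0x66 ⊕ 0x8A = 0xEC
  0xEC ⊕ 0x3B = 0xD7

D7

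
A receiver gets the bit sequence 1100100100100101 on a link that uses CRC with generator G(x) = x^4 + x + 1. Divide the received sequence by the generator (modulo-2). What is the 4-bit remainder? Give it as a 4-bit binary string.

Modulo-2 division of 1100100100100101 by 10011:
  pos 0: 11001 XOR 10011 = 01010
  pos 1: 10100 XOR 10011 = 00111
  pos 3: 11101 XOR 10011 = 01110
  pos 4: 11100 XOR 10011 = 01111
  pos 5: 11110 XOR 10011 = 01101
  pos 6: 11011 XOR 10011 = 01000
  pos 7: 10000 XOR 10011 = 00011
  pos 10: 11010 XOR 10011 = 01001
  pos 11: 10011 XOR 10011 = 00000
Remainder = 0000 (zero — the frame passes the CRC check).

0000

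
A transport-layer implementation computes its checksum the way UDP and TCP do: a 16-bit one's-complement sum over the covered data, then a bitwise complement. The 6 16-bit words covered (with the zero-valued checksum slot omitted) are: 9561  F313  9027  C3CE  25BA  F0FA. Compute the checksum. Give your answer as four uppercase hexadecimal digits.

0CDF

One's-complement addition (fold any carry out of bit 15 back into bit 0):
  0x9561 + 0xF313 = 0x18874 → wrap carry → 0x8875
  0x8875 + 0x9027 = 0x1189C → wrap carry → 0x189D
  0x189D + 0xC3CE = 0x0DC6B
  0xDC6B + 0x25BA = 0x10225 → wrap carry → 0x0226
  0x0226 + 0xF0FA = 0x0F320
One's-complement sum = 0xF320.
Checksum = ~0xF320 & 0xFFFF = 0x0CDF.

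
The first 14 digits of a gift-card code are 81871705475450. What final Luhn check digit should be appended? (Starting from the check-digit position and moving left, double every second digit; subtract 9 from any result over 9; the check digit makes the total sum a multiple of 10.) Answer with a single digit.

Partial digits right→left: 0 5 4 5 7 4 5 0 7 1 7 8 1 8
Double every second digit counting from the check-digit position (so the 1st, 3rd, 5th, ... of the partial from the right).
  doubled (with −9 where >9): 0 8 5 1 5 5 2 → sum 26
  kept as-is: 5 5 4 0 1 8 8 → sum 31
Total = 26 + 31 = 57.
Check digit = (10 − (57 mod 10)) mod 10 = 3.

3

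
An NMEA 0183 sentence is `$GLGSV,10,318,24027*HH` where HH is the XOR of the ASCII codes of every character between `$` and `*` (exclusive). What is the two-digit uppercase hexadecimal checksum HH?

6D

XOR the ASCII codes of the payload characters:
  'G' = 0x47 → acc = 0x47
  'L' = 0x4C → acc = 0x0B
  'G' = 0x47 → acc = 0x4C
  'S' = 0x53 → acc = 0x1F
  'V' = 0x56 → acc = 0x49
  ',' = 0x2C → acc = 0x65
  '1' = 0x31 → acc = 0x54
  '0' = 0x30 → acc = 0x64
  ',' = 0x2C → acc = 0x48
  '3' = 0x33 → acc = 0x7B
  '1' = 0x31 → acc = 0x4A
  '8' = 0x38 → acc = 0x72
  ',' = 0x2C → acc = 0x5E
  '2' = 0x32 → acc = 0x6C
  '4' = 0x34 → acc = 0x58
  '0' = 0x30 → acc = 0x68
  '2' = 0x32 → acc = 0x5A
  '7' = 0x37 → acc = 0x6D
Checksum = 0x6D.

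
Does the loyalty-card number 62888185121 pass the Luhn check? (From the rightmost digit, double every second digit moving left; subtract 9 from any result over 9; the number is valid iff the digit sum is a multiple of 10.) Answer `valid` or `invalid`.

From the right, keep odd positions and double even positions (subtract 9 from any doubled value over 9):
  doubled (positions 2,4,...): 4 1 2 7 4 → sum 18
  kept (positions 1,3,...): 1 1 8 8 8 6 → sum 32
Total = 50.
50 mod 10 = 0, so the number is valid.

valid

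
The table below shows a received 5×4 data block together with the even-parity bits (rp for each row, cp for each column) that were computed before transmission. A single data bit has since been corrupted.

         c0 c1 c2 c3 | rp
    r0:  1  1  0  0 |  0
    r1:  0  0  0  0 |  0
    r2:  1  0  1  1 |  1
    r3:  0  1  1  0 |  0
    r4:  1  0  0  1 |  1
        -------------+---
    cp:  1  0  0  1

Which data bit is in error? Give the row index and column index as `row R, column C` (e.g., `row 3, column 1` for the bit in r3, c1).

Recompute each row's even parity and compare to rp:
  r0: data parity 0, sent rp 0 → ok
  r1: data parity 0, sent rp 0 → ok
  r2: data parity 1, sent rp 1 → ok
  r3: data parity 0, sent rp 0 → ok
  r4: data parity 0, sent rp 1 → mismatch
Recompute each column's even parity and compare to cp:
  c0: data parity 1, sent cp 1 → ok
  c1: data parity 0, sent cp 0 → ok
  c2: data parity 0, sent cp 0 → ok
  c3: data parity 0, sent cp 1 → mismatch
Exactly one row (r4) and one column (c3) fail → the flipped bit is at their intersection.

row 4, column 3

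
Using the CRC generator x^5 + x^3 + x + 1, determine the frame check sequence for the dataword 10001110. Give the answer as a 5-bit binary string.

Append 5 zeros: 1000111000000. Divide by 101011 (XOR where the leading bit is 1):
  pos 0: 100011 XOR 101011 = 001000
  pos 2: 100010 XOR 101011 = 001001
  pos 4: 100100 XOR 101011 = 001111
  pos 6: 111100 XOR 101011 = 010111
  pos 7: 101110 XOR 101011 = 000101
Remainder (last 5 bits) = 00101. This is the CRC / FCS.

00101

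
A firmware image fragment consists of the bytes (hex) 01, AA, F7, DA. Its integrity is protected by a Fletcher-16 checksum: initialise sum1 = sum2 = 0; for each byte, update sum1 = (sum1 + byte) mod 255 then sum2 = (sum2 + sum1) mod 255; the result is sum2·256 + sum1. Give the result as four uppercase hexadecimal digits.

Running sums (mod 255):
  after byte 0 (01): sum1=1, sum2=1
  after byte 1 (AA): sum1=171, sum2=172
  after byte 2 (F7): sum1=163, sum2=80
  after byte 3 (DA): sum1=126, sum2=206
Checksum = sum2·256 + sum1 = 206·256 + 126 = 52862 = 0xCE7E.

CE7E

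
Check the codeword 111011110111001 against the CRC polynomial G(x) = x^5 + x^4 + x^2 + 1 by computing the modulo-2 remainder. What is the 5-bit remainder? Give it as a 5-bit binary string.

Modulo-2 division of 111011110111001 by 110101:
  pos 0: 111011 XOR 110101 = 001110
  pos 2: 111011 XOR 110101 = 001110
  pos 4: 111001 XOR 110101 = 001100
  pos 6: 110011 XOR 110101 = 000110
  pos 9: 110001 XOR 110101 = 000100
Remainder = 00100 (nonzero — an error is detected).

00100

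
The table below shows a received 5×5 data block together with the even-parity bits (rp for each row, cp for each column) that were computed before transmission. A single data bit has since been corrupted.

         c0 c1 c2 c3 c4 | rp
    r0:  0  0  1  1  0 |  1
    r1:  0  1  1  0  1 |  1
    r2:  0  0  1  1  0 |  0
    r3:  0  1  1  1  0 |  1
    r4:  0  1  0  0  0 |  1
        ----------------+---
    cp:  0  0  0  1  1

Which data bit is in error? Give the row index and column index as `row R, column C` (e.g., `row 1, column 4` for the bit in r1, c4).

Recompute each row's even parity and compare to rp:
  r0: data parity 0, sent rp 1 → mismatch
  r1: data parity 1, sent rp 1 → ok
  r2: data parity 0, sent rp 0 → ok
  r3: data parity 1, sent rp 1 → ok
  r4: data parity 1, sent rp 1 → ok
Recompute each column's even parity and compare to cp:
  c0: data parity 0, sent cp 0 → ok
  c1: data parity 1, sent cp 0 → mismatch
  c2: data parity 0, sent cp 0 → ok
  c3: data parity 1, sent cp 1 → ok
  c4: data parity 1, sent cp 1 → ok
Exactly one row (r0) and one column (c1) fail → the flipped bit is at their intersection.

row 0, column 1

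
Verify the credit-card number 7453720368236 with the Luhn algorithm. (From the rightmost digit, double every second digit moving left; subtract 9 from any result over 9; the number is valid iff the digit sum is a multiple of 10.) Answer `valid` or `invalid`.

valid

From the right, keep odd positions and double even positions (subtract 9 from any doubled value over 9):
  doubled (positions 2,4,...): 6 7 6 4 6 8 → sum 37
  kept (positions 1,3,...): 6 2 6 0 7 5 7 → sum 33
Total = 70.
70 mod 10 = 0, so the number is valid.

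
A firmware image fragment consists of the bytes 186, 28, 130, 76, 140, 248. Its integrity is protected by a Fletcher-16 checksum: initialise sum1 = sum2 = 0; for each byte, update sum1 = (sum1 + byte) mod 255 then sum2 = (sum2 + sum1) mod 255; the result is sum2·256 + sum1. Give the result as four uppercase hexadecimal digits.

ED2B

Running sums (mod 255):
  after byte 0 (186): sum1=186, sum2=186
  after byte 1 (28): sum1=214, sum2=145
  after byte 2 (130): sum1=89, sum2=234
  after byte 3 (76): sum1=165, sum2=144
  after byte 4 (140): sum1=50, sum2=194
  after byte 5 (248): sum1=43, sum2=237
Checksum = sum2·256 + sum1 = 237·256 + 43 = 60715 = 0xED2B.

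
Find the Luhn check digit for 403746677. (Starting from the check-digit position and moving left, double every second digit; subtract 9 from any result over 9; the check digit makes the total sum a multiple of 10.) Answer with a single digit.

Partial digits right→left: 7 7 6 6 4 7 3 0 4
Double every second digit counting from the check-digit position (so the 1st, 3rd, 5th, ... of the partial from the right).
  doubled (with −9 where >9): 5 3 8 6 8 → sum 30
  kept as-is: 7 6 7 0 → sum 20
Total = 30 + 20 = 50.
Check digit = (10 − (50 mod 10)) mod 10 = 0.

0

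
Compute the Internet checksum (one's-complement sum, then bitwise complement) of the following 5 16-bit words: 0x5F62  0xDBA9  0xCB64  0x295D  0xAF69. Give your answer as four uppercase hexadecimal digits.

20C8

One's-complement addition (fold any carry out of bit 15 back into bit 0):
  0x5F62 + 0xDBA9 = 0x13B0B → wrap carry → 0x3B0C
  0x3B0C + 0xCB64 = 0x10670 → wrap carry → 0x0671
  0x0671 + 0x295D = 0x02FCE
  0x2FCE + 0xAF69 = 0x0DF37
One's-complement sum = 0xDF37.
Checksum = ~0xDF37 & 0xFFFF = 0x20C8.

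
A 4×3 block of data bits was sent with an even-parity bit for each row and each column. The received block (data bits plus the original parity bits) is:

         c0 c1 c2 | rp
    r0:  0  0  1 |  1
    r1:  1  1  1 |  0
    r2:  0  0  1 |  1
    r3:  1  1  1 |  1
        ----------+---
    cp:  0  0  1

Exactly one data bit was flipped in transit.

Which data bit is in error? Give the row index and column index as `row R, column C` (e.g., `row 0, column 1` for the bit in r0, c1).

row 1, column 2

Recompute each row's even parity and compare to rp:
  r0: data parity 1, sent rp 1 → ok
  r1: data parity 1, sent rp 0 → mismatch
  r2: data parity 1, sent rp 1 → ok
  r3: data parity 1, sent rp 1 → ok
Recompute each column's even parity and compare to cp:
  c0: data parity 0, sent cp 0 → ok
  c1: data parity 0, sent cp 0 → ok
  c2: data parity 0, sent cp 1 → mismatch
Exactly one row (r1) and one column (c2) fail → the flipped bit is at their intersection.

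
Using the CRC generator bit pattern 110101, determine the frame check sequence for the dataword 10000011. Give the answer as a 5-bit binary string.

Append 5 zeros: 1000001100000. Divide by 110101 (XOR where the leading bit is 1):
  pos 0: 100000 XOR 110101 = 010101
  pos 1: 101011 XOR 110101 = 011110
  pos 2: 111101 XOR 110101 = 001000
  pos 4: 100000 XOR 110101 = 010101
  pos 5: 101010 XOR 110101 = 011111
  pos 6: 111110 XOR 110101 = 001011
Remainder (last 5 bits) = 10110. This is the CRC / FCS.

10110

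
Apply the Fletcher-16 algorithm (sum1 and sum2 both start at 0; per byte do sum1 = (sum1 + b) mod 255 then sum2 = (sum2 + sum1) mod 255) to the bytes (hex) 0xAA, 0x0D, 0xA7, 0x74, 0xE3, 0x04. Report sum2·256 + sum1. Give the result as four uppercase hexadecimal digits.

Running sums (mod 255):
  after byte 0 (0xAA): sum1=170, sum2=170
  after byte 1 (0x0D): sum1=183, sum2=98
  after byte 2 (0xA7): sum1=95, sum2=193
  after byte 3 (0x74): sum1=211, sum2=149
  after byte 4 (0xE3): sum1=183, sum2=77
  after byte 5 (0x04): sum1=187, sum2=9
Checksum = sum2·256 + sum1 = 9·256 + 187 = 2491 = 0x09BB.

09BB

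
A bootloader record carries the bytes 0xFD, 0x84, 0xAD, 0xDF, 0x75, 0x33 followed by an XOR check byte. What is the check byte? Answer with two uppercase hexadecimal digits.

XOR the bytes together:
  start with 0xFD
  0xFD ⊕ 0x84 = 0x79
  0x79 ⊕ 0xAD = 0xD4
  0xD4 ⊕ 0xDF = 0x0B
  0x0B ⊕ 0x75 = 0x7E
  0x7E ⊕ 0x33 = 0x4D

4D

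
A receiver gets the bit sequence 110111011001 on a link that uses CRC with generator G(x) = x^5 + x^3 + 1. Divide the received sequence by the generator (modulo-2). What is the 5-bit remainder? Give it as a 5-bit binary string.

Modulo-2 division of 110111011001 by 101001:
  pos 0: 110111 XOR 101001 = 011110
  pos 1: 111100 XOR 101001 = 010101
  pos 2: 101011 XOR 101001 = 000010
  pos 6: 101001 XOR 101001 = 000000
Remainder = 00000 (zero — the frame passes the CRC check).

00000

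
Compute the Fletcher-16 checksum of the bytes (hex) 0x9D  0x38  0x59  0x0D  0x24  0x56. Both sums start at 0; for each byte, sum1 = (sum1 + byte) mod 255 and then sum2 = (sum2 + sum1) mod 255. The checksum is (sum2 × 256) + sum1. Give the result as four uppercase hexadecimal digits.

Running sums (mod 255):
  after byte 0 (0x9D): sum1=157, sum2=157
  after byte 1 (0x38): sum1=213, sum2=115
  after byte 2 (0x59): sum1=47, sum2=162
  after byte 3 (0x0D): sum1=60, sum2=222
  after byte 4 (0x24): sum1=96, sum2=63
  after byte 5 (0x56): sum1=182, sum2=245
Checksum = sum2·256 + sum1 = 245·256 + 182 = 62902 = 0xF5B6.

F5B6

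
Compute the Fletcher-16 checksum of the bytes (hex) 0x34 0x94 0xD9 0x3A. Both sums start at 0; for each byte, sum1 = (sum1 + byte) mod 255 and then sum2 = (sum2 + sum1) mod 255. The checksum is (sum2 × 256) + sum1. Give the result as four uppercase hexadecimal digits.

Running sums (mod 255):
  after byte 0 (0x34): sum1=52, sum2=52
  after byte 1 (0x94): sum1=200, sum2=252
  after byte 2 (0xD9): sum1=162, sum2=159
  after byte 3 (0x3A): sum1=220, sum2=124
Checksum = sum2·256 + sum1 = 124·256 + 220 = 31964 = 0x7CDC.

7CDC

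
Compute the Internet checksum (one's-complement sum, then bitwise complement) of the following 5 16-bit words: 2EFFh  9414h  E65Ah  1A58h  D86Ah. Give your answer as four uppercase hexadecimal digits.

63CE

One's-complement addition (fold any carry out of bit 15 back into bit 0):
  0x2EFF + 0x9414 = 0x0C313
  0xC313 + 0xE65A = 0x1A96D → wrap carry → 0xA96E
  0xA96E + 0x1A58 = 0x0C3C6
  0xC3C6 + 0xD86A = 0x19C30 → wrap carry → 0x9C31
One's-complement sum = 0x9C31.
Checksum = ~0x9C31 & 0xFFFF = 0x63CE.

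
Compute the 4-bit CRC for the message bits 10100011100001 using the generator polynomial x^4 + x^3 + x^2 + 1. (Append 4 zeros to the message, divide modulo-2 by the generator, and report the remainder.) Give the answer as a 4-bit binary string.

Append 4 zeros: 101000111000010000. Divide by 11101 (XOR where the leading bit is 1):
  pos 0: 10100 XOR 11101 = 01001
  pos 1: 10010 XOR 11101 = 01111
  pos 2: 11111 XOR 11101 = 00010
  pos 5: 10110 XOR 11101 = 01011
  pos 6: 10110 XOR 11101 = 01011
  pos 7: 10110 XOR 11101 = 01011
  pos 8: 10110 XOR 11101 = 01011
  pos 9: 10111 XOR 11101 = 01010
  pos 10: 10100 XOR 11101 = 01001
  pos 11: 10010 XOR 11101 = 01111
  pos 12: 11110 XOR 11101 = 00011
Remainder (last 4 bits) = 0110. This is the CRC / FCS.

0110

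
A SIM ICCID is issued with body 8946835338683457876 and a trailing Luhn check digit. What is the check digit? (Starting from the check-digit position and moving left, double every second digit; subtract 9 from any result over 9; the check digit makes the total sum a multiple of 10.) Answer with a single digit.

6

Partial digits right→left: 6 7 8 7 5 4 3 8 6 8 3 3 5 3 8 6 4 9 8
Double every second digit counting from the check-digit position (so the 1st, 3rd, 5th, ... of the partial from the right).
  doubled (with −9 where >9): 3 7 1 6 3 6 1 7 8 7 → sum 49
  kept as-is: 7 7 4 8 8 3 3 6 9 → sum 55
Total = 49 + 55 = 104.
Check digit = (10 − (104 mod 10)) mod 10 = 6.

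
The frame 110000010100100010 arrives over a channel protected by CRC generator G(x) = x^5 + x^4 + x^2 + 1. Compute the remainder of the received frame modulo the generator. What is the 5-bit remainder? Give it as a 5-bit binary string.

Modulo-2 division of 110000010100100010 by 110101:
  pos 0: 110000 XOR 110101 = 000101
  pos 3: 101010 XOR 110101 = 011111
  pos 4: 111111 XOR 110101 = 001010
  pos 6: 101000 XOR 110101 = 011101
  pos 7: 111011 XOR 110101 = 001110
  pos 9: 111000 XOR 110101 = 001101
  pos 11: 110101 XOR 110101 = 000000
Remainder = 00000 (zero — the frame passes the CRC check).

00000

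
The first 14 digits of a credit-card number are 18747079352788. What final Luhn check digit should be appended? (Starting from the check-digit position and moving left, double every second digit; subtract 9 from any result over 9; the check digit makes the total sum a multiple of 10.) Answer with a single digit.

8

Partial digits right→left: 8 8 7 2 5 3 9 7 0 7 4 7 8 1
Double every second digit counting from the check-digit position (so the 1st, 3rd, 5th, ... of the partial from the right).
  doubled (with −9 where >9): 7 5 1 9 0 8 7 → sum 37
  kept as-is: 8 2 3 7 7 7 1 → sum 35
Total = 37 + 35 = 72.
Check digit = (10 − (72 mod 10)) mod 10 = 8.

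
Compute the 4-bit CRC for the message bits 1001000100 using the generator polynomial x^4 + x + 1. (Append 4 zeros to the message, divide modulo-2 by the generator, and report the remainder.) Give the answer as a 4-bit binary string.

0110

Append 4 zeros: 10010001000000. Divide by 10011 (XOR where the leading bit is 1):
  pos 0: 10010 XOR 10011 = 00001
  pos 4: 10010 XOR 10011 = 00001
  pos 8: 10000 XOR 10011 = 00011
Remainder (last 4 bits) = 0110. This is the CRC / FCS.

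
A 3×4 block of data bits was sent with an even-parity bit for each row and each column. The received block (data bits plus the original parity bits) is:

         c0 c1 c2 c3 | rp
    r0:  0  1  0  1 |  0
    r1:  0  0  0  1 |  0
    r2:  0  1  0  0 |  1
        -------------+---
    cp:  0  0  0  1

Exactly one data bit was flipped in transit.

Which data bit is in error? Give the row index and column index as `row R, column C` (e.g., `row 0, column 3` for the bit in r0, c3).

row 1, column 3

Recompute each row's even parity and compare to rp:
  r0: data parity 0, sent rp 0 → ok
  r1: data parity 1, sent rp 0 → mismatch
  r2: data parity 1, sent rp 1 → ok
Recompute each column's even parity and compare to cp:
  c0: data parity 0, sent cp 0 → ok
  c1: data parity 0, sent cp 0 → ok
  c2: data parity 0, sent cp 0 → ok
  c3: data parity 0, sent cp 1 → mismatch
Exactly one row (r1) and one column (c3) fail → the flipped bit is at their intersection.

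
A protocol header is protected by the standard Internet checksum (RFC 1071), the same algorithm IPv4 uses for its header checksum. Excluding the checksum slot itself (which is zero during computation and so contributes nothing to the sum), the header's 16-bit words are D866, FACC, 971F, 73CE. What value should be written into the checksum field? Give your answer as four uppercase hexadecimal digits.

One's-complement addition (fold any carry out of bit 15 back into bit 0):
  0xD866 + 0xFACC = 0x1D332 → wrap carry → 0xD333
  0xD333 + 0x971F = 0x16A52 → wrap carry → 0x6A53
  0x6A53 + 0x73CE = 0x0DE21
One's-complement sum = 0xDE21.
Checksum = ~0xDE21 & 0xFFFF = 0x21DE.

21DE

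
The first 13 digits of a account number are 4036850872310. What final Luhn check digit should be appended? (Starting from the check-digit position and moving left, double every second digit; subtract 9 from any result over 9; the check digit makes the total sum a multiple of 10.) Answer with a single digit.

Partial digits right→left: 0 1 3 2 7 8 0 5 8 6 3 0 4
Double every second digit counting from the check-digit position (so the 1st, 3rd, 5th, ... of the partial from the right).
  doubled (with −9 where >9): 0 6 5 0 7 6 8 → sum 32
  kept as-is: 1 2 8 5 6 0 → sum 22
Total = 32 + 22 = 54.
Check digit = (10 − (54 mod 10)) mod 10 = 6.

6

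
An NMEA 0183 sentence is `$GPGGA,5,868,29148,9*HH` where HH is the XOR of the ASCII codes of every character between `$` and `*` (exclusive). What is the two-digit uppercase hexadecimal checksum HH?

XOR the ASCII codes of the payload characters:
  'G' = 0x47 → acc = 0x47
  'P' = 0x50 → acc = 0x17
  'G' = 0x47 → acc = 0x50
  'G' = 0x47 → acc = 0x17
  'A' = 0x41 → acc = 0x56
  ',' = 0x2C → acc = 0x7A
  '5' = 0x35 → acc = 0x4F
  ',' = 0x2C → acc = 0x63
  '8' = 0x38 → acc = 0x5B
  '6' = 0x36 → acc = 0x6D
  '8' = 0x38 → acc = 0x55
  ',' = 0x2C → acc = 0x79
  '2' = 0x32 → acc = 0x4B
  '9' = 0x39 → acc = 0x72
  '1' = 0x31 → acc = 0x43
  '4' = 0x34 → acc = 0x77
  '8' = 0x38 → acc = 0x4F
  ',' = 0x2C → acc = 0x63
  '9' = 0x39 → acc = 0x5A
Checksum = 0x5A.

5A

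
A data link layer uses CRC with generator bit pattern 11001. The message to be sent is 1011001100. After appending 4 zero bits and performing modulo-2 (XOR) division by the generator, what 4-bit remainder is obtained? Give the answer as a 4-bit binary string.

Append 4 zeros: 10110011000000. Divide by 11001 (XOR where the leading bit is 1):
  pos 0: 10110 XOR 11001 = 01111
  pos 1: 11110 XOR 11001 = 00111
  pos 3: 11111 XOR 11001 = 00110
  pos 5: 11000 XOR 11001 = 00001
  pos 9: 10000 XOR 11001 = 01001
Remainder (last 4 bits) = 1001. This is the CRC / FCS.

1001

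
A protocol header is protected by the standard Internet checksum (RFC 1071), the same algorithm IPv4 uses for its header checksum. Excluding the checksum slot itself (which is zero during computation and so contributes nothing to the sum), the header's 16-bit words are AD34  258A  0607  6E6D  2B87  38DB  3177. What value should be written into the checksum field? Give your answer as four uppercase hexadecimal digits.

One's-complement addition (fold any carry out of bit 15 back into bit 0):
  0xAD34 + 0x258A = 0x0D2BE
  0xD2BE + 0x0607 = 0x0D8C5
  0xD8C5 + 0x6E6D = 0x14732 → wrap carry → 0x4733
  0x4733 + 0x2B87 = 0x072BA
  0x72BA + 0x38DB = 0x0AB95
  0xAB95 + 0x3177 = 0x0DD0C
One's-complement sum = 0xDD0C.
Checksum = ~0xDD0C & 0xFFFF = 0x22F3.

22F3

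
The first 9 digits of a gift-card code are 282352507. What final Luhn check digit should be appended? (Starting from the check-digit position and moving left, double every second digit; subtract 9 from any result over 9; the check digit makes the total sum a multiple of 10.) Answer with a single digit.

Partial digits right→left: 7 0 5 2 5 3 2 8 2
Double every second digit counting from the check-digit position (so the 1st, 3rd, 5th, ... of the partial from the right).
  doubled (with −9 where >9): 5 1 1 4 4 → sum 15
  kept as-is: 0 2 3 8 → sum 13
Total = 15 + 13 = 28.
Check digit = (10 − (28 mod 10)) mod 10 = 2.

2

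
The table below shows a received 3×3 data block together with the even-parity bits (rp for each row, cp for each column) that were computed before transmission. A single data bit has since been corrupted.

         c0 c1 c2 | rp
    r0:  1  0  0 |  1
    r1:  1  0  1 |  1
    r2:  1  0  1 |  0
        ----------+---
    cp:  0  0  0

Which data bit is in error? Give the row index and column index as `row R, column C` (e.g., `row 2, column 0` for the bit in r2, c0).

row 1, column 0

Recompute each row's even parity and compare to rp:
  r0: data parity 1, sent rp 1 → ok
  r1: data parity 0, sent rp 1 → mismatch
  r2: data parity 0, sent rp 0 → ok
Recompute each column's even parity and compare to cp:
  c0: data parity 1, sent cp 0 → mismatch
  c1: data parity 0, sent cp 0 → ok
  c2: data parity 0, sent cp 0 → ok
Exactly one row (r1) and one column (c0) fail → the flipped bit is at their intersection.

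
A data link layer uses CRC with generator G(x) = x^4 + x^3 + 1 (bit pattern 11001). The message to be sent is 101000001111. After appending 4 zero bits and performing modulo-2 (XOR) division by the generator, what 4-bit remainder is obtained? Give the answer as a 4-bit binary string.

Append 4 zeros: 1010000011110000. Divide by 11001 (XOR where the leading bit is 1):
  pos 0: 10100 XOR 11001 = 01101
  pos 1: 11010 XOR 11001 = 00011
  pos 4: 11001 XOR 11001 = 00000
  pos 9: 11100 XOR 11001 = 00101
  pos 11: 10100 XOR 11001 = 01101
Remainder (last 4 bits) = 1101. This is the CRC / FCS.

1101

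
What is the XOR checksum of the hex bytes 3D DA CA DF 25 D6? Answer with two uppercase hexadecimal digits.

01

XOR the bytes together:
  start with 0x3D
  0x3D ⊕ 0xDA = 0xE7
  0xE7 ⊕ 0xCA = 0x2D
  0x2D ⊕ 0xDF = 0xF2
  0xF2 ⊕ 0x25 = 0xD7
  0xD7 ⊕ 0xD6 = 0x01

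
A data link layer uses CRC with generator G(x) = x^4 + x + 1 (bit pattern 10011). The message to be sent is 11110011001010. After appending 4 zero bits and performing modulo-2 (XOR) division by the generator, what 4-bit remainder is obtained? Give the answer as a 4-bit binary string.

Append 4 zeros: 111100110010100000. Divide by 10011 (XOR where the leading bit is 1):
  pos 0: 11110 XOR 10011 = 01101
  pos 1: 11010 XOR 10011 = 01001
  pos 2: 10011 XOR 10011 = 00000
  pos 7: 10010 XOR 10011 = 00001
  pos 11: 11000 XOR 10011 = 01011
  pos 12: 10110 XOR 10011 = 00101
Remainder (last 4 bits) = 1010. This is the CRC / FCS.

1010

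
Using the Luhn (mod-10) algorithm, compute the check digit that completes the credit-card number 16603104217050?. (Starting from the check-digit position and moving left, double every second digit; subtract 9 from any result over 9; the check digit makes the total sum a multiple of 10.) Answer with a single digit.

1

Partial digits right→left: 0 5 0 7 1 2 4 0 1 3 0 6 6 1
Double every second digit counting from the check-digit position (so the 1st, 3rd, 5th, ... of the partial from the right).
  doubled (with −9 where >9): 0 0 2 8 2 0 3 → sum 15
  kept as-is: 5 7 2 0 3 6 1 → sum 24
Total = 15 + 24 = 39.
Check digit = (10 − (39 mod 10)) mod 10 = 1.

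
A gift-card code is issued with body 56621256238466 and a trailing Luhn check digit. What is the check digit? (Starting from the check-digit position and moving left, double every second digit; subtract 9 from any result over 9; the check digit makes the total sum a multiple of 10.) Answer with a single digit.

Partial digits right→left: 6 6 4 8 3 2 6 5 2 1 2 6 6 5
Double every second digit counting from the check-digit position (so the 1st, 3rd, 5th, ... of the partial from the right).
  doubled (with −9 where >9): 3 8 6 3 4 4 3 → sum 31
  kept as-is: 6 8 2 5 1 6 5 → sum 33
Total = 31 + 33 = 64.
Check digit = (10 − (64 mod 10)) mod 10 = 6.

6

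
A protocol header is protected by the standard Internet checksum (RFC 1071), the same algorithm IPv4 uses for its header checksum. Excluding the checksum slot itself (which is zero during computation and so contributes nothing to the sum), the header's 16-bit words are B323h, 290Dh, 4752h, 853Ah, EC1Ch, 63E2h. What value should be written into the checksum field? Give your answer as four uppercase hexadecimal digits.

0743

One's-complement addition (fold any carry out of bit 15 back into bit 0):
  0xB323 + 0x290D = 0x0DC30
  0xDC30 + 0x4752 = 0x12382 → wrap carry → 0x2383
  0x2383 + 0x853A = 0x0A8BD
  0xA8BD + 0xEC1C = 0x194D9 → wrap carry → 0x94DA
  0x94DA + 0x63E2 = 0x0F8BC
One's-complement sum = 0xF8BC.
Checksum = ~0xF8BC & 0xFFFF = 0x0743.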